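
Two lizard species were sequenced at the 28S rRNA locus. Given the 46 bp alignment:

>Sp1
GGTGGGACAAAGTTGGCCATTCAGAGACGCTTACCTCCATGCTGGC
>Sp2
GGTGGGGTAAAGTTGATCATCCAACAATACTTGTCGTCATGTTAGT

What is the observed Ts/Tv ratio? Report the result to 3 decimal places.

7.500

Transitions are A↔G and C↔T; transversions are all other mismatches.
Transitions: 15. Transversions: 2.
R = 15/2 = 7.500.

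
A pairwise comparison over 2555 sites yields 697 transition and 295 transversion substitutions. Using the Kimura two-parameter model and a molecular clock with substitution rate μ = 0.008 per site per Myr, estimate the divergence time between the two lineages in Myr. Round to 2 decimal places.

37.91

P = 697/2555 ≈ 0.272798 and Q = 295/2555 ≈ 0.11546.
Under the Kimura two-parameter model, d = −½ ln(1 − 2P − Q) − ¼ ln(1 − 2Q).
1 − 2P − Q = 0.338944, giving −½ ln(0.338944) = 0.540960.
1 − 2Q = 0.76908, giving −¼ ln(0.76908) = 0.065640.
d = 0.540960 + 0.065640 = 0.606600.
Under a molecular clock d = 2μt, so t = d/(2μ) = 0.606600 / (2 × 0.008) = 37.91 Myr.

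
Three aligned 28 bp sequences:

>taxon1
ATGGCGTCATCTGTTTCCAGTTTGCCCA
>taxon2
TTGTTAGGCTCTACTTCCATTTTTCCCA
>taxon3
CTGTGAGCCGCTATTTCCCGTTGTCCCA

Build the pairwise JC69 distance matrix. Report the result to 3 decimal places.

taxon1–taxon2: 11/28 sites differ → p ≈ 0.392857, d = −0.75 ln(1 − 0.523809) = 0.556452 ≈ 0.556.
taxon1–taxon3: 11/28 sites differ → p ≈ 0.392857, d = −0.75 ln(1 − 0.523809) = 0.556452 ≈ 0.556.
taxon2–taxon3: 8/28 sites differ → p ≈ 0.285714, d = −0.75 ln(1 − 0.380952) = 0.359679 ≈ 0.360.

d(taxon1,taxon2) = 0.556, d(taxon1,taxon3) = 0.556, d(taxon2,taxon3) = 0.360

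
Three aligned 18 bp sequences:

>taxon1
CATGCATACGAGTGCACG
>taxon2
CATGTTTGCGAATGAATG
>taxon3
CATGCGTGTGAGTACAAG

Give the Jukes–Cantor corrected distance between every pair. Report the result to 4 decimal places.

taxon1–taxon2: 6/18 sites differ → p ≈ 0.333333, d = −0.75 ln(1 − 0.444444) = 0.440839 ≈ 0.4408.
taxon1–taxon3: 5/18 sites differ → p ≈ 0.277778, d = −0.75 ln(1 − 0.370371) = 0.346968 ≈ 0.3470.
taxon2–taxon3: 7/18 sites differ → p ≈ 0.388889, d = −0.75 ln(1 − 0.518519) = 0.548166 ≈ 0.5482.

d(taxon1,taxon2) = 0.4408, d(taxon1,taxon3) = 0.3470, d(taxon2,taxon3) = 0.5482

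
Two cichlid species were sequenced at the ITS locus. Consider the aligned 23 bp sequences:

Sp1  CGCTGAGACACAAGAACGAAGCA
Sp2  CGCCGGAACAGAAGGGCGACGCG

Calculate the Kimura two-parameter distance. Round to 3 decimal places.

Of 23 sites, 6 differences are transitions and 2 are transversions, so P = 6/23 ≈ 0.26087 and Q = 2/23 ≈ 0.086957.
Under the Kimura two-parameter model, d = −½ ln(1 − 2P − Q) − ¼ ln(1 − 2Q).
1 − 2P − Q = 0.391303, giving −½ ln(0.391303) = 0.469137.
1 − 2Q = 0.826086, giving −¼ ln(0.826086) = 0.047764.
d = 0.469137 + 0.047764 = 0.516901.

0.517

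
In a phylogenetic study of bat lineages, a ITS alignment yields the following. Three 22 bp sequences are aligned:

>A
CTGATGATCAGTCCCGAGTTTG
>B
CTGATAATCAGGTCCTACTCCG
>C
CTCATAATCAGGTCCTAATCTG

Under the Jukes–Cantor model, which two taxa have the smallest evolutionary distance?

A–B: 7/22 differ, p = 0.318, d = 0.414.
A–C: 7/22 differ, p = 0.318, d = 0.414.
B–C: 3/22 differ, p = 0.136, d = 0.151.
The smallest distance is between B and C.

B and C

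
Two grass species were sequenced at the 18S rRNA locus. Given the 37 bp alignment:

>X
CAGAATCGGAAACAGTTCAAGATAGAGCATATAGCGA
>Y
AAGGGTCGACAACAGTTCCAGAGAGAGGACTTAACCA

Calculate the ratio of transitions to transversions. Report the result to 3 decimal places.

Transitions are A↔G and C↔T; transversions are all other mismatches.
Transitions: 5. Transversions: 7.
R = 5/7 = 0.714285… ≈ 0.714 (to 3 d.p.).

0.714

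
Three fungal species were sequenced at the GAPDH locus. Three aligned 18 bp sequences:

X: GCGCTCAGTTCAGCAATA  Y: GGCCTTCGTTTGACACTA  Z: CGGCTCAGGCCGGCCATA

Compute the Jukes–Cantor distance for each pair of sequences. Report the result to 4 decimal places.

d(X,Y) = 0.6735, d(X,Z) = 0.4408, d(Y,Z) = 1.0124

X–Y: 8/18 sites differ → p ≈ 0.444444, d = −0.75 ln(1 − 0.592592) = 0.673455 ≈ 0.6735.
X–Z: 6/18 sites differ → p ≈ 0.333333, d = −0.75 ln(1 − 0.444444) = 0.440839 ≈ 0.4408.
Y–Z: 10/18 sites differ → p ≈ 0.555556, d = −0.75 ln(1 − 0.740741) = 1.012446 ≈ 1.0124.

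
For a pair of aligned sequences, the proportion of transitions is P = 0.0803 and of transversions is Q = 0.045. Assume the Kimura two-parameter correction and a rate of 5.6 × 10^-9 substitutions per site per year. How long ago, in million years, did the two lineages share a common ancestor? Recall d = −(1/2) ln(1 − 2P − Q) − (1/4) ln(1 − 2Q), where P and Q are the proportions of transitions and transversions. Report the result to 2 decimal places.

12.38

Under the Kimura two-parameter model, d = −½ ln(1 − 2P − Q) − ¼ ln(1 − 2Q).
1 − 2P − Q = 0.7944, giving −½ ln(0.7944) = 0.115084.
1 − 2Q = 0.91, giving −¼ ln(0.91) = 0.023578.
d = 0.115084 + 0.023578 = 0.138662.
Under a molecular clock d = 2μt, so t = d/(2μ) = 0.138662 / (2 × 5.6 × 10^-9) = 12.38 million years.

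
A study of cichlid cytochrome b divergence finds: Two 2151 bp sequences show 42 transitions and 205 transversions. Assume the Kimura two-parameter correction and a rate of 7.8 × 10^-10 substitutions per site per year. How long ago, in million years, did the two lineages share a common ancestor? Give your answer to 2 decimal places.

80.13

P = 42/2151 ≈ 0.019526 and Q = 205/2151 ≈ 0.095305.
Under the Kimura two-parameter model, d = −½ ln(1 − 2P − Q) − ¼ ln(1 − 2Q).
1 − 2P − Q = 0.865643, giving −½ ln(0.865643) = 0.072141.
1 − 2Q = 0.80939, giving −¼ ln(0.80939) = 0.052869.
d = 0.072141 + 0.052869 = 0.125010.
Under a molecular clock d = 2μt, so t = d/(2μ) = 0.125010 / (2 × 7.8 × 10^-10) = 80.13 million years.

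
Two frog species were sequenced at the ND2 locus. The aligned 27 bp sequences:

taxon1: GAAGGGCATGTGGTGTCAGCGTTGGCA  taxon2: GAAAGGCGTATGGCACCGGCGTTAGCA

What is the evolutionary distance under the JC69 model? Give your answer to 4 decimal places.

0.3770

The sequences differ at 8 of 27 sites (4, 8, 10, 14, 15, 16, 18, 24), so p = 8/27 ≈ 0.296296.
d = −(3/4) ln(1 − 4p/3) = −0.75 ln(1 − 0.395061) = −0.75 ln(0.604939)
  = −0.75 × (-0.502628) = 0.376971 substitutions/site.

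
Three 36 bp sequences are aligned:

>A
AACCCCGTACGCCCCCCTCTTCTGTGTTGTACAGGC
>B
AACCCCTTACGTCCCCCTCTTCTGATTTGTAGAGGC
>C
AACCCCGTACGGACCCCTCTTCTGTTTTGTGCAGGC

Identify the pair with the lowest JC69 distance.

A–B: 5/36 differ, p = 0.139, d = 0.154.
A–C: 4/36 differ, p = 0.111, d = 0.120.
B–C: 6/36 differ, p = 0.167, d = 0.188.
The smallest distance is between A and C.

A and C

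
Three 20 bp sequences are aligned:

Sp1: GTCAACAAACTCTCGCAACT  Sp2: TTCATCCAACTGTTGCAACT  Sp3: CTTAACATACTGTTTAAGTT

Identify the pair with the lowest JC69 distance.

Sp1 and Sp2

Sp1–Sp2: 5/20 differ, p = 0.250, d = 0.304.
Sp1–Sp3: 9/20 differ, p = 0.450, d = 0.687.
Sp2–Sp3: 9/20 differ, p = 0.450, d = 0.687.
The smallest distance is between Sp1 and Sp2.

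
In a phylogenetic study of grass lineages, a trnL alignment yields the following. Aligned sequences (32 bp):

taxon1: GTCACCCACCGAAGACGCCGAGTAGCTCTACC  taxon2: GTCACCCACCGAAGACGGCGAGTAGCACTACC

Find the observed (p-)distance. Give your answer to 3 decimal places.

0.063

The sequences differ at 2 of 32 positions (sites 18, 27).
p = 2/32 = 0.0625 ≈ 0.063 (to 3 d.p.).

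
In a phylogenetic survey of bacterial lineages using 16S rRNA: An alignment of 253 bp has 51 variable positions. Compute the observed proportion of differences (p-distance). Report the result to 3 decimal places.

0.202

p = 51/253 = 0.201581… ≈ 0.202 (to 3 d.p.).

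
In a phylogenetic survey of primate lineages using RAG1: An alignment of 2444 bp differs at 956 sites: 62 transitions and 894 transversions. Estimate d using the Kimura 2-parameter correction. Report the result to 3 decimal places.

0.598

P = 62/2444 ≈ 0.025368 and Q = 894/2444 ≈ 0.365794.
Under the Kimura two-parameter model, d = −½ ln(1 − 2P − Q) − ¼ ln(1 − 2Q).
1 − 2P − Q = 0.58347, giving −½ ln(0.58347) = 0.269381.
1 − 2Q = 0.268412, giving −¼ ln(0.268412) = 0.328808.
d = 0.269381 + 0.328808 = 0.598189.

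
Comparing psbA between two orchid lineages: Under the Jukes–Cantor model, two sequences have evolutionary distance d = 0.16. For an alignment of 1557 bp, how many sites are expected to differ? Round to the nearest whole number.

224

Invert JC69: p = (3/4)(1 − e^(−4d/3)) = 0.75 × (1 − e^(-0.213333)) = 0.75 × (1 − 0.807887) = 0.144085.
Expected differing sites = pL ≈ 0.144085 × 1557 = 224.340345 ≈ 224.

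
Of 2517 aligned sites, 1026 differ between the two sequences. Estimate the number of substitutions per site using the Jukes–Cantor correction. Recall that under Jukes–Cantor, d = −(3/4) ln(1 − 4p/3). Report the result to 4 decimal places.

p = 1026/2517 ≈ 0.407628.
d = −(3/4) ln(1 − 4p/3) = −0.75 ln(1 − 0.543504) = −0.75 ln(0.456496)
  = −0.75 × (-0.784175) = 0.588131 substitutions/site.

0.5881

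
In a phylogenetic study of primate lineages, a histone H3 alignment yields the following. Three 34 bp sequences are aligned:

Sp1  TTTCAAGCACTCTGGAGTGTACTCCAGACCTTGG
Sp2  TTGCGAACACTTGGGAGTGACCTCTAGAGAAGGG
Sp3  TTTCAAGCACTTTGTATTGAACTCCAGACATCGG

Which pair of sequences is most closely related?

Sp1 and Sp3

Sp1–Sp2: 12/34 differ, p = 0.353, d = 0.477.
Sp1–Sp3: 6/34 differ, p = 0.176, d = 0.201.
Sp2–Sp3: 11/34 differ, p = 0.324, d = 0.423.
The smallest distance is between Sp1 and Sp3.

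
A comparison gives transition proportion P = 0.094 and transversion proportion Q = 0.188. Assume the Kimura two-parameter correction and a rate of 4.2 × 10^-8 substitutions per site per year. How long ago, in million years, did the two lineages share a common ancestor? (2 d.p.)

4.21

Under the Kimura two-parameter model, d = −½ ln(1 − 2P − Q) − ¼ ln(1 − 2Q).
1 − 2P − Q = 0.624, giving −½ ln(0.624) = 0.235802.
1 − 2Q = 0.624, giving −¼ ln(0.624) = 0.117901.
d = 0.235802 + 0.117901 = 0.353703.
Under a molecular clock d = 2μt, so t = d/(2μ) = 0.353703 / (2 × 4.2 × 10^-8) = 4.21 million years.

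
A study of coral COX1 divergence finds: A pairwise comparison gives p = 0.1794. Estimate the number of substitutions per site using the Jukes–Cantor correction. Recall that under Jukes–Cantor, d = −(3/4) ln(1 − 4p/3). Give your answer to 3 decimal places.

d = −(3/4) ln(1 − 4p/3) = −0.75 ln(1 − 0.2392) = −0.75 ln(0.7608)
  = −0.75 × (-0.273385) = 0.205039 substitutions/site.

0.205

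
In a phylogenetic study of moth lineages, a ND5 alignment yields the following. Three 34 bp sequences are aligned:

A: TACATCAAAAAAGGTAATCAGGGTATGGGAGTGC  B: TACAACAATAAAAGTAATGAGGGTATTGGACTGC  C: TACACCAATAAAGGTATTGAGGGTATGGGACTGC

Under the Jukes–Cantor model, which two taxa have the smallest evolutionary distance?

B and C

A–B: 6/34 differ, p = 0.176, d = 0.201.
A–C: 5/34 differ, p = 0.147, d = 0.164.
B–C: 4/34 differ, p = 0.118, d = 0.128.
The smallest distance is between B and C.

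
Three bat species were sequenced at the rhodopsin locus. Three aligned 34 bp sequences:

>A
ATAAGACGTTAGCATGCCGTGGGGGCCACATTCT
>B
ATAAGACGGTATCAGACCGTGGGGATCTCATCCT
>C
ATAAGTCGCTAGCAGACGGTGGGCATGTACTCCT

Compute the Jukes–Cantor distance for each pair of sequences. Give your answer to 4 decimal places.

d(A,B) = 0.2824, d(A,C) = 0.5347, d(B,C) = 0.2824

A–B: 8/34 sites differ → p ≈ 0.235294, d = −0.75 ln(1 − 0.313725) = 0.282358 ≈ 0.2824.
A–C: 13/34 sites differ → p ≈ 0.382353, d = −0.75 ln(1 − 0.509804) = 0.534712 ≈ 0.5347.
B–C: 8/34 sites differ → p ≈ 0.235294, d = −0.75 ln(1 − 0.313725) = 0.282358 ≈ 0.2824.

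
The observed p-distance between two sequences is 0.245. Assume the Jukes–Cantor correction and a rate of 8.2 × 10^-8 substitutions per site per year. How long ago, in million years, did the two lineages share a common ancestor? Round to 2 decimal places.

d = −(3/4) ln(1 − 4p/3) = −0.75 ln(1 − 0.326667) = −0.75 ln(0.673333)
  = −0.75 × (-0.395515) = 0.296636 substitutions/site.
Under a molecular clock d = 2μt, so t = d/(2μ) = 0.296636 / (2 × 8.2 × 10^-8) = 1.81 million years.

1.81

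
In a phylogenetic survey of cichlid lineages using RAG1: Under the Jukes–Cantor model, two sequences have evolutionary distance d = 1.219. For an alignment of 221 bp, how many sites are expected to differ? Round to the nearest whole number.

Invert JC69: p = (3/4)(1 − e^(−4d/3)) = 0.75 × (1 − e^(-1.625333)) = 0.75 × (1 − 0.196846) = 0.602366.
Expected differing sites = pL ≈ 0.602366 × 221 = 133.122886 ≈ 133.

133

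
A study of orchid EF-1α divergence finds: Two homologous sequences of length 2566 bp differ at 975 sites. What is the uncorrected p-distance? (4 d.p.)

0.3800

p = 975/2566 = 0.379968… ≈ 0.3800 (to 4 d.p.).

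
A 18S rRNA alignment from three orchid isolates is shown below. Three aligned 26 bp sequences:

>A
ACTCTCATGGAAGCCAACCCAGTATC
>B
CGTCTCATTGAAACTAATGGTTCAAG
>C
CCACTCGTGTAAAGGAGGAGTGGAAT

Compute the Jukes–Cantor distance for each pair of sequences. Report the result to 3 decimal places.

A–B: 13/26 sites differ → p = 0.5, d = −0.75 ln(1 − 0.666667) = 0.823960 ≈ 0.824.
A–C: 15/26 sites differ → p ≈ 0.576923, d = −0.75 ln(1 − 0.769231) = 1.099754 ≈ 1.100.
B–C: 13/26 sites differ → p = 0.5, d = −0.75 ln(1 − 0.666667) = 0.823960 ≈ 0.824.

d(A,B) = 0.824, d(A,C) = 1.100, d(B,C) = 0.824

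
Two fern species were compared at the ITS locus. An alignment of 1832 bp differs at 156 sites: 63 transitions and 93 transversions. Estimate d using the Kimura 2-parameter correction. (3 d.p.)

0.090

P = 63/1832 ≈ 0.034389 and Q = 93/1832 ≈ 0.050764.
Under the Kimura two-parameter model, d = −½ ln(1 − 2P − Q) − ¼ ln(1 − 2Q).
1 − 2P − Q = 0.880458, giving −½ ln(0.880458) = 0.063657.
1 − 2Q = 0.898472, giving −¼ ln(0.898472) = 0.026765.
d = 0.063657 + 0.026765 = 0.090422.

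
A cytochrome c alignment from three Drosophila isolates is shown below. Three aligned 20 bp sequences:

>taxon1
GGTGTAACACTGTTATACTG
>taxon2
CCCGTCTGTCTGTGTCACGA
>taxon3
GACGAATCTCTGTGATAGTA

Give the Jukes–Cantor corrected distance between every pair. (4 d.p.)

d(taxon1,taxon2) = 1.2071, d(taxon1,taxon3) = 0.5716, d(taxon2,taxon3) = 0.6872

taxon1–taxon2: 12/20 sites differ → p = 0.6, d = −0.75 ln(1 − 0.8) = 1.207078 ≈ 1.2071.
taxon1–taxon3: 8/20 sites differ → p = 0.4, d = −0.75 ln(1 − 0.533333) = 0.571605 ≈ 0.5716.
taxon2–taxon3: 9/20 sites differ → p = 0.45, d = −0.75 ln(1 − 0.6) = 0.687218 ≈ 0.6872.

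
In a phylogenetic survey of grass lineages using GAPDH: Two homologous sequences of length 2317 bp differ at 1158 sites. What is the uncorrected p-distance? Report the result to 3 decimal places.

p = 1158/2317 = 0.499784… ≈ 0.500 (to 3 d.p.).

0.500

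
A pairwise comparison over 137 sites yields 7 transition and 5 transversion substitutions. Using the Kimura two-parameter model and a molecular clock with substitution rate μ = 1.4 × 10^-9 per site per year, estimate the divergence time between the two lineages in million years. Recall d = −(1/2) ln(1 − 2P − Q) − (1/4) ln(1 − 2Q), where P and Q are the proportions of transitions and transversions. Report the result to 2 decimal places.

33.43

P = 7/137 ≈ 0.051095 and Q = 5/137 ≈ 0.036496.
Under the Kimura two-parameter model, d = −½ ln(1 − 2P − Q) − ¼ ln(1 − 2Q).
1 − 2P − Q = 0.861314, giving −½ ln(0.861314) = 0.074648.
1 − 2Q = 0.927008, giving −¼ ln(0.927008) = 0.018948.
d = 0.074648 + 0.018948 = 0.093596.
Under a molecular clock d = 2μt, so t = d/(2μ) = 0.093596 / (2 × 1.4 × 10^-9) = 33.43 million years.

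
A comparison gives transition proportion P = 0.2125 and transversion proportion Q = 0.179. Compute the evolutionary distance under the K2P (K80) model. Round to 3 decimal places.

0.574

Under the Kimura two-parameter model, d = −½ ln(1 − 2P − Q) − ¼ ln(1 − 2Q).
1 − 2P − Q = 0.396, giving −½ ln(0.396) = 0.463171.
1 − 2Q = 0.642, giving −¼ ln(0.642) = 0.110792.
d = 0.463171 + 0.110792 = 0.573963.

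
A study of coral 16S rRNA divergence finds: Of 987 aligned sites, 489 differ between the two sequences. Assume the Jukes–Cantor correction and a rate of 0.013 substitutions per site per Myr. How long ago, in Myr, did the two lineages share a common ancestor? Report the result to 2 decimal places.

31.17

p = 489/987 ≈ 0.495441.
d = −(3/4) ln(1 − 4p/3) = −0.75 ln(1 − 0.660588) = −0.75 ln(0.339412)
  = −0.75 × (-1.080541) = 0.810406 substitutions/site.
Under a molecular clock d = 2μt, so t = d/(2μ) = 0.810406 / (2 × 0.013) = 31.17 Myr.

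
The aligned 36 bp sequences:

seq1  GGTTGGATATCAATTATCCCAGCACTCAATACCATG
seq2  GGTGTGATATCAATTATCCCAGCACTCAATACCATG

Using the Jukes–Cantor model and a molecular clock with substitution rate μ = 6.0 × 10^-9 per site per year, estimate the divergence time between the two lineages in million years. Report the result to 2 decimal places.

4.81

The sequences differ at 2 of 36 sites (4, 5), so p = 2/36 ≈ 0.055556.
d = −(3/4) ln(1 − 4p/3) = −0.75 ln(1 − 0.074075) = −0.75 ln(0.925925)
  = −0.75 × (-0.076962) = 0.057722 substitutions/site.
Under a molecular clock d = 2μt, so t = d/(2μ) = 0.057722 / (2 × 6.0 × 10^-9) = 4.81 million years.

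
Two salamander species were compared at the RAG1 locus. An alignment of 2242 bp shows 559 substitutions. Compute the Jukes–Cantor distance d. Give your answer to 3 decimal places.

p = 559/2242 ≈ 0.249331.
d = −(3/4) ln(1 − 4p/3) = −0.75 ln(1 − 0.332441) = −0.75 ln(0.667559)
  = −0.75 × (-0.404128) = 0.303096 substitutions/site.

0.303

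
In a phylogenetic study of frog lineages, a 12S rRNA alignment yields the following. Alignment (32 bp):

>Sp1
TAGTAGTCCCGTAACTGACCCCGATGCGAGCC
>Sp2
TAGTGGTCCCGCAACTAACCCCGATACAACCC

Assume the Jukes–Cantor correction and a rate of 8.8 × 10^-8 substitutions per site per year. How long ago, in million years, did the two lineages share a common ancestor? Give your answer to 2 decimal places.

The sequences differ at 6 of 32 sites (5, 12, 17, 26, 28, 30), so p = 6/32 = 0.1875.
d = −(3/4) ln(1 − 4p/3) = −0.75 ln(1 − 0.25) = −0.75 ln(0.75)
  = −0.75 × (-0.287682) = 0.215762 substitutions/site.
Under a molecular clock d = 2μt, so t = d/(2μ) = 0.215762 / (2 × 8.8 × 10^-8) = 1.23 million years.

1.23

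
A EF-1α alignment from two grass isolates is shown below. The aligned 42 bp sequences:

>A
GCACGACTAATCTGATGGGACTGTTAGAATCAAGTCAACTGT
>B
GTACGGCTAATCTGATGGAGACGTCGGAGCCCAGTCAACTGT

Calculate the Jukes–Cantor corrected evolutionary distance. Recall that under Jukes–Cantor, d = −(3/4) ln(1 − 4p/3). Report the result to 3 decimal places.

The sequences differ at 11 of 42 sites, so p = 11/42 ≈ 0.261905.
d = −(3/4) ln(1 − 4p/3) = −0.75 ln(1 − 0.349207) = −0.75 ln(0.650793)
  = −0.75 × (-0.429564) = 0.322173 substitutions/site.

0.322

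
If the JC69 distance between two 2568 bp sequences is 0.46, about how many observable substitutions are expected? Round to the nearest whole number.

883

Invert JC69: p = (3/4)(1 − e^(−4d/3)) = 0.75 × (1 − e^(-0.613333)) = 0.75 × (1 − 0.541543) = 0.343843.
Expected differing sites = pL ≈ 0.343843 × 2568 = 882.988824 ≈ 883.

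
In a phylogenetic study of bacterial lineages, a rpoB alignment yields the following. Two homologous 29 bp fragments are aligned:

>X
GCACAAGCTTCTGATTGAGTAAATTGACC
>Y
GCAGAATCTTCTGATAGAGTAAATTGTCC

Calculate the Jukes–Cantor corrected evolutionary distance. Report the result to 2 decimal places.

The sequences differ at 4 of 29 sites (4, 7, 16, 27), so p = 4/29 ≈ 0.137931.
d = −(3/4) ln(1 − 4p/3) = −0.75 ln(1 − 0.183908) = −0.75 ln(0.816092)
  = −0.75 × (-0.203228) = 0.152421 substitutions/site.

0.15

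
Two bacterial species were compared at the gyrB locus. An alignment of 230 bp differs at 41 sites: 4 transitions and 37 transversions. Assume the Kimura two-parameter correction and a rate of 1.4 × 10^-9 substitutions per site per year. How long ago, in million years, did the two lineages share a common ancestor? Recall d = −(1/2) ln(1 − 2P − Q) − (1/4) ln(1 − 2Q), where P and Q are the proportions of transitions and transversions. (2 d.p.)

73.54

P = 4/230 ≈ 0.017391 and Q = 37/230 ≈ 0.16087.
Under the Kimura two-parameter model, d = −½ ln(1 − 2P − Q) − ¼ ln(1 − 2Q).
1 − 2P − Q = 0.804348, giving −½ ln(0.804348) = 0.108862.
1 − 2Q = 0.67826, giving −¼ ln(0.67826) = 0.097056.
d = 0.108862 + 0.097056 = 0.205918.
Under a molecular clock d = 2μt, so t = d/(2μ) = 0.205918 / (2 × 1.4 × 10^-9) = 73.54 million years.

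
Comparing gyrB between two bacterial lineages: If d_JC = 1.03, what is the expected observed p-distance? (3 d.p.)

0.560

p = (3/4)(1 − e^(−4d/3)) = 0.75 × (1 − e^(-1.373333)) = 0.75 × (1 − 0.253261) = 0.560054.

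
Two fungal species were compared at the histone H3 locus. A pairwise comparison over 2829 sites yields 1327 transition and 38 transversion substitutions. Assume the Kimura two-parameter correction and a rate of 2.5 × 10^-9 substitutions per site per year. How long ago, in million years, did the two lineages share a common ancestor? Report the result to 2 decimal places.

304.13

P = 1327/2829 ≈ 0.46907 and Q = 38/2829 ≈ 0.013432.
Under the Kimura two-parameter model, d = −½ ln(1 − 2P − Q) − ¼ ln(1 − 2Q).
1 − 2P − Q = 0.048428, giving −½ ln(0.048428) = 1.513839.
1 − 2Q = 0.973136, giving −¼ ln(0.973136) = 0.006808.
d = 1.513839 + 0.006808 = 1.520647.
Under a molecular clock d = 2μt, so t = d/(2μ) = 1.520647 / (2 × 2.5 × 10^-9) = 304.13 million years.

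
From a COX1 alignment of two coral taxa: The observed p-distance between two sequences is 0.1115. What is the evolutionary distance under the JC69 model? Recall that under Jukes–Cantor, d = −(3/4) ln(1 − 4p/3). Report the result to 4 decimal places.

d = −(3/4) ln(1 − 4p/3) = −0.75 ln(1 − 0.148667) = −0.75 ln(0.851333)
  = −0.75 × (-0.160952) = 0.120714 substitutions/site.

0.1207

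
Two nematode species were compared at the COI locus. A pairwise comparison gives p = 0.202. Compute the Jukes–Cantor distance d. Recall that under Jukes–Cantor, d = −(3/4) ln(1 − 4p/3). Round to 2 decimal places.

0.24

d = −(3/4) ln(1 − 4p/3) = −0.75 ln(1 − 0.269333) = −0.75 ln(0.730667)
  = −0.75 × (-0.313797) = 0.235348 substitutions/site.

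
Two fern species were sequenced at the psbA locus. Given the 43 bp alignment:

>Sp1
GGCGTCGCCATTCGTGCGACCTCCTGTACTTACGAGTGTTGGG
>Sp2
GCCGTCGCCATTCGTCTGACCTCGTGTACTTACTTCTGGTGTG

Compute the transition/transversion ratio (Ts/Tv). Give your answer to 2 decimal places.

0.13

Transitions are A↔G and C↔T; transversions are all other mismatches.
Transitions: 1. Transversions: 8.
R = 1/8 = 0.125 ≈ 0.13 (to 2 d.p.).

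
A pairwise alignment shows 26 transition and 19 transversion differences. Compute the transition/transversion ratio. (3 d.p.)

1.368

R = 26/19 = 1.368421… ≈ 1.368 (to 3 d.p.).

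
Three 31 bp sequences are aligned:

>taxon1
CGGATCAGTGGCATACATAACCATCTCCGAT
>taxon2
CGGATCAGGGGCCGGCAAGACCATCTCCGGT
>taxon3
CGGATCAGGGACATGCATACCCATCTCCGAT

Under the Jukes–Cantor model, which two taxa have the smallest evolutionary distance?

taxon1 and taxon3

taxon1–taxon2: 7/31 differ, p = 0.226, d = 0.269.
taxon1–taxon3: 4/31 differ, p = 0.129, d = 0.142.
taxon2–taxon3: 7/31 differ, p = 0.226, d = 0.269.
The smallest distance is between taxon1 and taxon3.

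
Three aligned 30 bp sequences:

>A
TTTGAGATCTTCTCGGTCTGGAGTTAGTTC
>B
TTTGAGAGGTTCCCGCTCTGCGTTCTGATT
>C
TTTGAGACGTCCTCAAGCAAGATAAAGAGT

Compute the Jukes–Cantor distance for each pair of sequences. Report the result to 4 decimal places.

d(A,B) = 0.5034, d(A,C) = 0.7301, d(B,C) = 0.7301

A–B: 11/30 sites differ → p ≈ 0.366667, d = −0.75 ln(1 − 0.488889) = 0.503376 ≈ 0.5034.
A–C: 14/30 sites differ → p ≈ 0.466667, d = −0.75 ln(1 − 0.622223) = 0.730088 ≈ 0.7301.
B–C: 14/30 sites differ → p ≈ 0.466667, d = −0.75 ln(1 − 0.622223) = 0.730088 ≈ 0.7301.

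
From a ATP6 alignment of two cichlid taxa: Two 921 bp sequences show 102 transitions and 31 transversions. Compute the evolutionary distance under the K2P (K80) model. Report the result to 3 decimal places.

0.165

P = 102/921 ≈ 0.110749 and Q = 31/921 ≈ 0.033659.
Under the Kimura two-parameter model, d = −½ ln(1 − 2P − Q) − ¼ ln(1 − 2Q).
1 − 2P − Q = 0.744843, giving −½ ln(0.744843) = 0.147291.
1 − 2Q = 0.932682, giving −¼ ln(0.932682) = 0.017423.
d = 0.147291 + 0.017423 = 0.164714.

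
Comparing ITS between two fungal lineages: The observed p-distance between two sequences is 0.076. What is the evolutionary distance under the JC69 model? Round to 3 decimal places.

0.080

d = −(3/4) ln(1 − 4p/3) = −0.75 ln(1 − 0.101333) = −0.75 ln(0.898667)
  = −0.75 × (-0.106843) = 0.080132 substitutions/site.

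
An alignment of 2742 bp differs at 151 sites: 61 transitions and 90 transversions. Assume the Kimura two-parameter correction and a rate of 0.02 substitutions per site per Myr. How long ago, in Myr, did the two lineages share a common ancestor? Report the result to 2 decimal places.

P = 61/2742 ≈ 0.022247 and Q = 90/2742 ≈ 0.032823.
Under the Kimura two-parameter model, d = −½ ln(1 − 2P − Q) − ¼ ln(1 − 2Q).
1 − 2P − Q = 0.922683, giving −½ ln(0.922683) = 0.040235.
1 − 2Q = 0.934354, giving −¼ ln(0.934354) = 0.016975.
d = 0.040235 + 0.016975 = 0.057210.
Under a molecular clock d = 2μt, so t = d/(2μ) = 0.057210 / (2 × 0.02) = 1.43 Myr.

1.43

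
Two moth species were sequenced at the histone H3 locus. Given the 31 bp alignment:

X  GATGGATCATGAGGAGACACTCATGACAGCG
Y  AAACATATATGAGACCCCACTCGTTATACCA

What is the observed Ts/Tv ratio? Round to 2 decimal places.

0.78

Transitions are A↔G and C↔T; transversions are all other mismatches.
Transitions: 7. Transversions: 9.
R = 7/9 = 0.777777… ≈ 0.78 (to 2 d.p.).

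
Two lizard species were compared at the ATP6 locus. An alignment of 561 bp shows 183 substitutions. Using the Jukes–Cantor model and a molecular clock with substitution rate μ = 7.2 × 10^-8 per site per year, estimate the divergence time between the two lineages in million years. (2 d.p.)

2.97

p = 183/561 ≈ 0.326203.
d = −(3/4) ln(1 − 4p/3) = −0.75 ln(1 − 0.434937) = −0.75 ln(0.565063)
  = −0.75 × (-0.570818) = 0.428114 substitutions/site.
Under a molecular clock d = 2μt, so t = d/(2μ) = 0.428114 / (2 × 7.2 × 10^-8) = 2.97 million years.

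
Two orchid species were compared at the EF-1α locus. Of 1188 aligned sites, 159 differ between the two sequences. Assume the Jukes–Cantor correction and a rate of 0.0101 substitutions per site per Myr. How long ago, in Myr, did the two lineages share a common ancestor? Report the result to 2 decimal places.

7.30

p = 159/1188 ≈ 0.133838.
d = −(3/4) ln(1 − 4p/3) = −0.75 ln(1 − 0.178451) = −0.75 ln(0.821549)
  = −0.75 × (-0.196564) = 0.147423 substitutions/site.
Under a molecular clock d = 2μt, so t = d/(2μ) = 0.147423 / (2 × 0.0101) = 7.30 Myr.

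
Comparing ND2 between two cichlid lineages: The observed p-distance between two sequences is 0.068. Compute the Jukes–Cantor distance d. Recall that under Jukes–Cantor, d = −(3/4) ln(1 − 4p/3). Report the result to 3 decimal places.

0.071

d = −(3/4) ln(1 − 4p/3) = −0.75 ln(1 − 0.090667) = −0.75 ln(0.909333)
  = −0.75 × (-0.095044) = 0.071283 substitutions/site.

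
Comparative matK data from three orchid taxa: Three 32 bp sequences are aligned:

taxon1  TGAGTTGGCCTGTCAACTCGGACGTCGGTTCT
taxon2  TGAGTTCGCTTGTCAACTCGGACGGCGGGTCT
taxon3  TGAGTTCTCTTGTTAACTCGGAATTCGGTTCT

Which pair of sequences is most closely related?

taxon1–taxon2: 4/32 differ, p = 0.125, d = 0.137.
taxon1–taxon3: 6/32 differ, p = 0.188, d = 0.216.
taxon2–taxon3: 6/32 differ, p = 0.188, d = 0.216.
The smallest distance is between taxon1 and taxon2.

taxon1 and taxon2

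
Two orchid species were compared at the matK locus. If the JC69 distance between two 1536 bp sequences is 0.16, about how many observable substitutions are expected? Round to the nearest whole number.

221

Invert JC69: p = (3/4)(1 − e^(−4d/3)) = 0.75 × (1 − e^(-0.213333)) = 0.75 × (1 − 0.807887) = 0.144085.
Expected differing sites = pL ≈ 0.144085 × 1536 = 221.31456 ≈ 221.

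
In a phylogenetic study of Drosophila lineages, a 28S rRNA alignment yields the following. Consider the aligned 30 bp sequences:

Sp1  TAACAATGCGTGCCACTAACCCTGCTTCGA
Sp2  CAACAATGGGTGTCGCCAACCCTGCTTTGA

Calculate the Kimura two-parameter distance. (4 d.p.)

0.2456

Of 30 sites, 5 differences are transitions and 1 are transversions, so P = 5/30 ≈ 0.166667 and Q = 1/30 ≈ 0.033333.
Under the Kimura two-parameter model, d = −½ ln(1 − 2P − Q) − ¼ ln(1 − 2Q).
1 − 2P − Q = 0.633333, giving −½ ln(0.633333) = 0.228379.
1 − 2Q = 0.933334, giving −¼ ln(0.933334) = 0.017248.
d = 0.228379 + 0.017248 = 0.245627.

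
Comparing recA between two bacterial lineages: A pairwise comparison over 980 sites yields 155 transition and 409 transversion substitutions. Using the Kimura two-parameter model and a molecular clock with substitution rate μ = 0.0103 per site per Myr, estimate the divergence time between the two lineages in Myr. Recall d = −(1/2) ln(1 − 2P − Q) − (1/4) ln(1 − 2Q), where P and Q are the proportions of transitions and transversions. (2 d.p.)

P = 155/980 ≈ 0.158163 and Q = 409/980 ≈ 0.417347.
Under the Kimura two-parameter model, d = −½ ln(1 − 2P − Q) − ¼ ln(1 − 2Q).
1 − 2P − Q = 0.266327, giving −½ ln(0.266327) = 0.661515.
1 − 2Q = 0.165306, giving −¼ ln(0.165306) = 0.449989.
d = 0.661515 + 0.449989 = 1.111504.
Under a molecular clock d = 2μt, so t = d/(2μ) = 1.111504 / (2 × 0.0103) = 53.96 Myr.

53.96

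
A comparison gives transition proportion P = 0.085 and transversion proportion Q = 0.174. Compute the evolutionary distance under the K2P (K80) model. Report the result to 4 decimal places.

0.3177

Under the Kimura two-parameter model, d = −½ ln(1 − 2P − Q) − ¼ ln(1 − 2Q).
1 − 2P − Q = 0.656, giving −½ ln(0.656) = 0.210797.
1 − 2Q = 0.652, giving −¼ ln(0.652) = 0.106928.
d = 0.210797 + 0.106928 = 0.317725.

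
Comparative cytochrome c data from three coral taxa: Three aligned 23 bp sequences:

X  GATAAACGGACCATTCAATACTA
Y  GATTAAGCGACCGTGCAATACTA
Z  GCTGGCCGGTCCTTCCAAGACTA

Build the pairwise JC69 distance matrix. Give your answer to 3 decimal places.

X–Y: 5/23 sites differ → p ≈ 0.217391, d = −0.75 ln(1 − 0.289855) = 0.256715 ≈ 0.257.
X–Z: 8/23 sites differ → p ≈ 0.347826, d = −0.75 ln(1 − 0.463768) = 0.467391 ≈ 0.467.
Y–Z: 10/23 sites differ → p ≈ 0.434783, d = −0.75 ln(1 − 0.579711) = 0.650110 ≈ 0.650.

d(X,Y) = 0.257, d(X,Z) = 0.467, d(Y,Z) = 0.650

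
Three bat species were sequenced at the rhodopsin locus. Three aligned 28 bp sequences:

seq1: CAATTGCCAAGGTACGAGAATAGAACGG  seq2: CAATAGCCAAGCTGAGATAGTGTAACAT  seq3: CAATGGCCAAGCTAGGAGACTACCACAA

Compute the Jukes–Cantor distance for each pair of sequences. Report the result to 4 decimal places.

d(seq1,seq2) = 0.4850, d(seq1,seq3) = 0.3597, d(seq2,seq3) = 0.4197

seq1–seq2: 10/28 sites differ → p ≈ 0.357143, d = −0.75 ln(1 − 0.476191) = 0.484971 ≈ 0.4850.
seq1–seq3: 8/28 sites differ → p ≈ 0.285714, d = −0.75 ln(1 − 0.380952) = 0.359679 ≈ 0.3597.
seq2–seq3: 9/28 sites differ → p ≈ 0.321429, d = −0.75 ln(1 − 0.428572) = 0.419713 ≈ 0.4197.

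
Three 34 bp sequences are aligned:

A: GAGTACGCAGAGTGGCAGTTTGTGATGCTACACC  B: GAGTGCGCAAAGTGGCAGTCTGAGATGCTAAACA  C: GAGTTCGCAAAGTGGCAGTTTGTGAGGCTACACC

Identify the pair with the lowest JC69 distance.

A–B: 6/34 differ, p = 0.176, d = 0.201.
A–C: 3/34 differ, p = 0.088, d = 0.094.
B–C: 6/34 differ, p = 0.176, d = 0.201.
The smallest distance is between A and C.

A and C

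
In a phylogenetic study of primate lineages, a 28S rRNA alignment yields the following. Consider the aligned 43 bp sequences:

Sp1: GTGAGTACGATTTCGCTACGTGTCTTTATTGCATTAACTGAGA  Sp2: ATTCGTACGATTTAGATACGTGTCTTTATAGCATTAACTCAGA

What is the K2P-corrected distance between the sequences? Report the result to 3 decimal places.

0.185

Of 43 sites, 1 differences are transitions and 6 are transversions, so P = 1/43 ≈ 0.023256 and Q = 6/43 ≈ 0.139535.
Under the Kimura two-parameter model, d = −½ ln(1 − 2P − Q) − ¼ ln(1 − 2Q).
1 − 2P − Q = 0.813953, giving −½ ln(0.813953) = 0.102926.
1 − 2Q = 0.72093, giving −¼ ln(0.72093) = 0.081803.
d = 0.102926 + 0.081803 = 0.184729.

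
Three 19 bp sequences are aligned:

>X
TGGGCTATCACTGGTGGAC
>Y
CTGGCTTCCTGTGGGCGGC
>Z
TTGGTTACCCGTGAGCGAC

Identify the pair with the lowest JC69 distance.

Y and Z

X–Y: 9/19 differ, p = 0.474, d = 0.749.
X–Z: 8/19 differ, p = 0.421, d = 0.618.
Y–Z: 6/19 differ, p = 0.316, d = 0.410.
The smallest distance is between Y and Z.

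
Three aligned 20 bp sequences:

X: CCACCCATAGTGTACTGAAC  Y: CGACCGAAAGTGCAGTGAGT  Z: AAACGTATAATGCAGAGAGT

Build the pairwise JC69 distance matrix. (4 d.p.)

d(X,Y) = 0.4715, d(X,Z) = 0.8240, d(Y,Z) = 0.4715

X–Y: 7/20 sites differ → p = 0.35, d = −0.75 ln(1 − 0.466667) = 0.471457 ≈ 0.4715.
X–Z: 10/20 sites differ → p = 0.5, d = −0.75 ln(1 − 0.666667) = 0.823960 ≈ 0.8240.
Y–Z: 7/20 sites differ → p = 0.35, d = −0.75 ln(1 − 0.466667) = 0.471457 ≈ 0.4715.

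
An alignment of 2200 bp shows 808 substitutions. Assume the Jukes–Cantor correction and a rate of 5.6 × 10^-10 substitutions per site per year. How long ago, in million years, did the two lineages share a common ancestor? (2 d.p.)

p = 808/2200 ≈ 0.367273.
d = −(3/4) ln(1 − 4p/3) = −0.75 ln(1 − 0.489697) = −0.75 ln(0.510303)
  = −0.75 × (-0.672751) = 0.504563 substitutions/site.
Under a molecular clock d = 2μt, so t = d/(2μ) = 0.504563 / (2 × 5.6 × 10^-10) = 450.50 million years.

450.50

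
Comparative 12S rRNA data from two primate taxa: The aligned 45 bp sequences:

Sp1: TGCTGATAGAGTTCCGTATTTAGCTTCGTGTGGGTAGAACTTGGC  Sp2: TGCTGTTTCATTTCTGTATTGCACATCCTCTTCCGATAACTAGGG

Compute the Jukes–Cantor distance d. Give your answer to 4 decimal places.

0.5716

The sequences differ at 18 of 45 sites, so p = 18/45 = 0.4.
d = −(3/4) ln(1 − 4p/3) = −0.75 ln(1 − 0.533333) = −0.75 ln(0.466667)
  = −0.75 × (-0.762139) = 0.571604 substitutions/site.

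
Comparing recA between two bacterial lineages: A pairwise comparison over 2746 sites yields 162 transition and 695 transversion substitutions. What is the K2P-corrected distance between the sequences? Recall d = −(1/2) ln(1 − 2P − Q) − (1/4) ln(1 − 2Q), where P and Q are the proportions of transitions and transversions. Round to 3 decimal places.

0.408

P = 162/2746 ≈ 0.058995 and Q = 695/2746 ≈ 0.253095.
Under the Kimura two-parameter model, d = −½ ln(1 − 2P − Q) − ¼ ln(1 − 2Q).
1 − 2P − Q = 0.628915, giving −½ ln(0.628915) = 0.231880.
1 − 2Q = 0.49381, giving −¼ ln(0.49381) = 0.176401.
d = 0.231880 + 0.176401 = 0.408281.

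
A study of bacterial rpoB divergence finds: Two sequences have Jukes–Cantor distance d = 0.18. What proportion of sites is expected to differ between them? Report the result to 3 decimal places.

p = (3/4)(1 − e^(−4d/3)) = 0.75 × (1 − e^(-0.24)) = 0.75 × (1 − 0.786628) = 0.160029.

0.160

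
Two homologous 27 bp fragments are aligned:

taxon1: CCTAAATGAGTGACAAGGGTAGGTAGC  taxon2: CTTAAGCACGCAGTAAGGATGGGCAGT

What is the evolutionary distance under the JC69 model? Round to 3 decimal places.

The sequences differ at 13 of 27 sites, so p = 13/27 ≈ 0.481481.
d = −(3/4) ln(1 − 4p/3) = −0.75 ln(1 − 0.641975) = −0.75 ln(0.358025)
  = −0.75 × (-1.027152) = 0.770364 substitutions/site.

0.770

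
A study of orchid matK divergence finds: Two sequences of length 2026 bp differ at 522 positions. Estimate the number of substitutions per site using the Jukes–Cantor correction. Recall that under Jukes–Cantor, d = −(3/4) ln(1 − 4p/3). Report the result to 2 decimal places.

p = 522/2026 ≈ 0.257651.
d = −(3/4) ln(1 − 4p/3) = −0.75 ln(1 − 0.343535) = −0.75 ln(0.656465)
  = −0.75 × (-0.420886) = 0.315665 substitutions/site.

0.32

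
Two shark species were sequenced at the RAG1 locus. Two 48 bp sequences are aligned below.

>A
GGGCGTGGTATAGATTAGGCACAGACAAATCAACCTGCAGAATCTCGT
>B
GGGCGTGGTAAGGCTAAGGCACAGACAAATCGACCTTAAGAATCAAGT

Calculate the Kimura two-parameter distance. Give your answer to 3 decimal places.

Of 48 sites, 2 differences are transitions and 7 are transversions, so P = 2/48 ≈ 0.041667 and Q = 7/48 ≈ 0.145833.
Under the Kimura two-parameter model, d = −½ ln(1 − 2P − Q) − ¼ ln(1 − 2Q).
1 − 2P − Q = 0.770833, giving −½ ln(0.770833) = 0.130142.
1 − 2Q = 0.708334, giving −¼ ln(0.708334) = 0.086210.
d = 0.130142 + 0.086210 = 0.216352.

0.216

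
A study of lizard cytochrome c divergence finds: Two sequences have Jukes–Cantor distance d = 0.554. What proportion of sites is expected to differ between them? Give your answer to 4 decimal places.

p = (3/4)(1 − e^(−4d/3)) = 0.75 × (1 − e^(-0.738667)) = 0.75 × (1 − 0.477750) = 0.391688.

0.3917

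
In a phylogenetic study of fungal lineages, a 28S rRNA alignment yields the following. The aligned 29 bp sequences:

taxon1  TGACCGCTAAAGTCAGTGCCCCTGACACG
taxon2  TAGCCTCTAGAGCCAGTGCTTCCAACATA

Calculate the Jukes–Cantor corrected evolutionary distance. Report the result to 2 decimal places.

0.53

The sequences differ at 11 of 29 sites, so p = 11/29 ≈ 0.37931.
d = −(3/4) ln(1 − 4p/3) = −0.75 ln(1 − 0.505747) = −0.75 ln(0.494253)
  = −0.75 × (-0.704708) = 0.528531 substitutions/site.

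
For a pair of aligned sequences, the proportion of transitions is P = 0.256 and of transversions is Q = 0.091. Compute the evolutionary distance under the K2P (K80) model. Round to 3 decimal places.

0.512

Under the Kimura two-parameter model, d = −½ ln(1 − 2P − Q) − ¼ ln(1 − 2Q).
1 − 2P − Q = 0.397, giving −½ ln(0.397) = 0.461909.
1 − 2Q = 0.818, giving −¼ ln(0.818) = 0.050223.
d = 0.461909 + 0.050223 = 0.512132.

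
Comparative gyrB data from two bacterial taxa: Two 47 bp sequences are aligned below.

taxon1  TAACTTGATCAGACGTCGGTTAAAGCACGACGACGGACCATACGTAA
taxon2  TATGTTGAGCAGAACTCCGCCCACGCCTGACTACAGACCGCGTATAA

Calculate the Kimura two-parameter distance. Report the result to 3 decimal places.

Of 47 sites, 9 differences are transitions and 10 are transversions, so P = 9/47 ≈ 0.191489 and Q = 10/47 ≈ 0.212766.
Under the Kimura two-parameter model, d = −½ ln(1 − 2P − Q) − ¼ ln(1 − 2Q).
1 − 2P − Q = 0.404256, giving −½ ln(0.404256) = 0.452853.
1 − 2Q = 0.574468, giving −¼ ln(0.574468) = 0.138578.
d = 0.452853 + 0.138578 = 0.591431.

0.591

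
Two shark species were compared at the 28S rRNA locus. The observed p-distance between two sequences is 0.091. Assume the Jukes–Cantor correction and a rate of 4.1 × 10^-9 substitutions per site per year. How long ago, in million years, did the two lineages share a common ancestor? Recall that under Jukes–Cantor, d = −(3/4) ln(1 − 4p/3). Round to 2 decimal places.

11.83

d = −(3/4) ln(1 − 4p/3) = −0.75 ln(1 − 0.121333) = −0.75 ln(0.878667)
  = −0.75 × (-0.129349) = 0.097012 substitutions/site.
Under a molecular clock d = 2μt, so t = d/(2μ) = 0.097012 / (2 × 4.1 × 10^-9) = 11.83 million years.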